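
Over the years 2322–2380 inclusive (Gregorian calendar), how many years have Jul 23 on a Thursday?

8

Track Jul 23's weekday year by year (advancing +1, or +2 across a Feb 29):
  2322: Sun  2323: Mon (+1)  2324: Wed (+2)  2325: Thu (+1) ✓  2326: Fri (+1)
  2327: Sat (+1)  2328: Mon (+2)  2329: Tue (+1)  2330: Wed (+1)  2331: Thu (+1) ✓
  2332: Sat (+2)  2333: Sun (+1)  2334: Mon (+1)  2335: Tue (+1)  … (31 more years) …
  2367: Sun (+1)  2368: Tue (+2)  2369: Wed (+1)  2370: Thu (+1) ✓  2371: Fri (+1)
  2372: Sun (+2)  2373: Mon (+1)  2374: Tue (+1)  2375: Wed (+1)  2376: Fri (+2)
  2377: Sat (+1)  2378: Sun (+1)  2379: Mon (+1)  2380: Wed (+2)
Thursday years: 2325, 2331, 2336, 2342, 2353, 2359, 2364, 2370 — 8 in total.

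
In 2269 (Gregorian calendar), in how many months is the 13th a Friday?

Check the 13th of each month of 2269: Jan 13: Wed, Feb 13: Sat, Mar 13: Sat, Apr 13: Tue, May 13: Thu, Jun 13: Sun, Jul 13: Tue, Aug 13: Fri, Sep 13: Mon, Oct 13: Wed, Nov 13: Sat, Dec 13: Mon.
Friday occurs in August — 1 month.

1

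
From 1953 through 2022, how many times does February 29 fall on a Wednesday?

3

Leap years in 1953–2022: 17 of them.
Feb 29 weekday advances by 5 (mod 7) from one leap year to the next four years later (or differs when a century non-leap intervenes).
Leap-day weekdays: 1956:Wed✓ 1960:Mon 1964:Sat 1968:Thu 1972:Tue 1976:Sun 1980:Fri 1984:Wed✓ 1988:Mon 1992:Sat 1996:Thu 2000:Tue 2004:Sun 2008:Fri 2012:Wed✓ 2016:Mon 2020:Sat
Wednesday: 1956, 1984, 2012 → 3.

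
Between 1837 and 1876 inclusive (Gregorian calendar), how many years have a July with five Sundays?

July has 31 days; it has five Sundays when Sunday falls among the first (month-length − 28) days — i.e. when July 1 is one of Sunday/Saturday/Friday.
July 1 by year: 1837:Sat✓ 1838:Sun✓ 1839:Mon 1840:Wed 1841:Thu 1842:Fri✓ 1843:Sat✓ 1844:Mon 1845:Tue 1846:Wed 1847:Thu 1848:Sat✓ 1849:Sun✓ 1850:Mon 1851:Tue …(10 more)… 1862:Tue 1863:Wed 1864:Fri✓ 1865:Sat✓ 1866:Sun✓ 1867:Mon 1868:Wed 1869:Thu 1870:Fri✓ 1871:Sat✓ 1872:Mon 1873:Tue 1874:Wed 1875:Thu 1876:Sat✓
Years with five Sundays: 1837, 1838, 1842, 1843, 1848, 1849, 1853, 1854, 1855, 1859, 1860, 1864, 1865, 1866, 1870, 1871, 1876 → 17.

17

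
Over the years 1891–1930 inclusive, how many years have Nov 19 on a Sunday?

Track Nov 19's weekday year by year (advancing +1, or +2 across a Feb 29):
  1891: Thu  1892: Sat (+2)  1893: Sun (+1) ✓  1894: Mon (+1)  1895: Tue (+1)
  1896: Thu (+2)  1897: Fri (+1)  1898: Sat (+1)  1899: Sun (+1) ✓  1900: Mon (+1)
  1901: Tue (+1)  1902: Wed (+1)  1903: Thu (+1)  1904: Sat (+2)  … (12 more years) …
  1917: Mon (+1)  1918: Tue (+1)  1919: Wed (+1)  1920: Fri (+2)  1921: Sat (+1)
  1922: Sun (+1) ✓  1923: Mon (+1)  1924: Wed (+2)  1925: Thu (+1)  1926: Fri (+1)
  1927: Sat (+1)  1928: Mon (+2)  1929: Tue (+1)  1930: Wed (+1)
Sunday years: 1893, 1899, 1905, 1911, 1916, 1922 — 6 in total.

6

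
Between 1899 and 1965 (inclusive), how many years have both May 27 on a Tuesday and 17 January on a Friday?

7

Check each year's weekday for May 27 and 17 January:
  1899: Sat/Tue  1900: Sun/Wed  1901: Mon/Thu  1902: Tue/Fri ✓  1903: Wed/Sat  1904: Fri/Sun  1905: Sat/Tue  1906: Sun/Wed  1907: Mon/Thu  1908: Wed/Fri  1909: Thu/Sun  1910: Fri/Mon  1911: Sat/Tue  1912: Mon/Wed  …(39 more)…  1952: Tue/Thu  1953: Wed/Sat  1954: Thu/Sun  1955: Fri/Mon  1956: Sun/Tue  1957: Mon/Thu  1958: Tue/Fri ✓  1959: Wed/Sat  1960: Fri/Sun  1961: Sat/Tue  1962: Sun/Wed  1963: Mon/Thu  1964: Wed/Fri  1965: Thu/Sun
Both conditions hold in: 1902, 1913, 1919, 1930, 1941, 1947, 1958 — 7.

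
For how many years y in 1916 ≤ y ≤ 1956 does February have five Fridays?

2

February has 28 days (29 in leap years); it has five Fridays when Friday falls among the first (month-length − 28) days — i.e. when February 1 is Friday in a leap year (never in a common year).
February 1 by year: 1916:Tue 1917:Thu 1918:Fri 1919:Sat 1920:Sun 1921:Tue 1922:Wed 1923:Thu 1924:Fri✓ 1925:Sun 1926:Mon 1927:Tue 1928:Wed 1929:Fri 1930:Sat …(11 more)… 1942:Sun 1943:Mon 1944:Tue 1945:Thu 1946:Fri 1947:Sat 1948:Sun 1949:Tue 1950:Wed 1951:Thu 1952:Fri✓ 1953:Sun 1954:Mon 1955:Tue 1956:Wed
Years with five Fridays: 1924, 1952 → 2.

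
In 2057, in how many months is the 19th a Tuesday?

Check the 19th of each month of 2057: Jan 19: Fri, Feb 19: Mon, Mar 19: Mon, Apr 19: Thu, May 19: Sat, Jun 19: Tue, Jul 19: Thu, Aug 19: Sun, Sep 19: Wed, Oct 19: Fri, Nov 19: Mon, Dec 19: Wed.
Tuesday occurs in June — 1 month.

1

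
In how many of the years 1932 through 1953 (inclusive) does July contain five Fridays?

July has 31 days; it has five Fridays when Friday falls among the first (month-length − 28) days — i.e. when July 1 is one of Friday/Thursday/Wednesday.
July 1 by year: 1932:Fri✓ 1933:Sat 1934:Sun 1935:Mon 1936:Wed✓ 1937:Thu✓ 1938:Fri✓ 1939:Sat 1940:Mon 1941:Tue 1942:Wed✓ 1943:Thu✓ 1944:Sat 1945:Sun 1946:Mon 1947:Tue 1948:Thu✓ 1949:Fri✓ 1950:Sat 1951:Sun 1952:Tue 1953:Wed✓
Years with five Fridays: 1932, 1936, 1937, 1938, 1942, 1943, 1948, 1949, 1953 → 9.

9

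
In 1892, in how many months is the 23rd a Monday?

1

Check the 23rd of each month of 1892: Jan 23: Sat, Feb 23: Tue, Mar 23: Wed, Apr 23: Sat, May 23: Mon, Jun 23: Thu, Jul 23: Sat, Aug 23: Tue, Sep 23: Fri, Oct 23: Sun, Nov 23: Wed, Dec 23: Fri.
Monday occurs in May — 1 month.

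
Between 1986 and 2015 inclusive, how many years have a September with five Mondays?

September has 30 days; it has five Mondays when Monday falls among the first (month-length − 28) days — i.e. when September 1 is one of Monday/Sunday.
September 1 by year: 1986:Mon✓ 1987:Tue 1988:Thu 1989:Fri 1990:Sat 1991:Sun✓ 1992:Tue 1993:Wed 1994:Thu 1995:Fri 1996:Sun✓ 1997:Mon✓ 1998:Tue 1999:Wed 2000:Fri 2001:Sat 2002:Sun✓ 2003:Mon✓ 2004:Wed 2005:Thu 2006:Fri 2007:Sat 2008:Mon✓ 2009:Tue 2010:Wed 2011:Thu 2012:Sat 2013:Sun✓ 2014:Mon✓ 2015:Tue
Years with five Mondays: 1986, 1991, 1996, 1997, 2002, 2003, 2008, 2013, 2014 → 9.

9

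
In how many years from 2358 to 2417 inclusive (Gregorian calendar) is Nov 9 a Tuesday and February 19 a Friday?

6

Check each year's weekday for Nov 9 and February 19:
  2358: Sun/Wed  2359: Mon/Thu  2360: Wed/Fri  2361: Thu/Sun  2362: Fri/Mon  2363: Sat/Tue  2364: Mon/Wed  2365: Tue/Fri ✓  2366: Wed/Sat  2367: Thu/Sun  2368: Sat/Mon  2369: Sun/Wed  2370: Mon/Thu  2371: Tue/Fri ✓  …(32 more)…  2404: Tue/Thu  2405: Wed/Sat  2406: Thu/Sun  2407: Fri/Mon  2408: Sun/Tue  2409: Mon/Thu  2410: Tue/Fri ✓  2411: Wed/Sat  2412: Fri/Sun  2413: Sat/Tue  2414: Sun/Wed  2415: Mon/Thu  2416: Wed/Fri  2417: Thu/Sun
Both conditions hold in: 2365, 2371, 2382, 2393, 2399, 2410 — 6.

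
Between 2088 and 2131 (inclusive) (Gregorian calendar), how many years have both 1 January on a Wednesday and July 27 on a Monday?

1

Check each year's weekday for 1 January and July 27:
  2088: Thu/Tue  2089: Sat/Wed  2090: Sun/Thu  2091: Mon/Fri  2092: Tue/Sun  2093: Thu/Mon  2094: Fri/Tue  2095: Sat/Wed  2096: Sun/Fri  2097: Tue/Sat  2098: Wed/Sun  2099: Thu/Mon  2100: Fri/Tue  2101: Sat/Wed  …(16 more)…  2118: Sat/Wed  2119: Sun/Thu  2120: Mon/Sat  2121: Wed/Sun  2122: Thu/Mon  2123: Fri/Tue  2124: Sat/Thu  2125: Mon/Fri  2126: Tue/Sat  2127: Wed/Sun  2128: Thu/Tue  2129: Sat/Wed  2130: Sun/Thu  2131: Mon/Fri
Both conditions hold in: 2116 — 1.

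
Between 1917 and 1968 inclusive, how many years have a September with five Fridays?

September has 30 days; it has five Fridays when Friday falls among the first (month-length − 28) days — i.e. when September 1 is one of Friday/Thursday.
September 1 by year: 1917:Sat 1918:Sun 1919:Mon 1920:Wed 1921:Thu✓ 1922:Fri✓ 1923:Sat 1924:Mon 1925:Tue 1926:Wed 1927:Thu✓ 1928:Sat 1929:Sun 1930:Mon 1931:Tue …(22 more)… 1954:Wed 1955:Thu✓ 1956:Sat 1957:Sun 1958:Mon 1959:Tue 1960:Thu✓ 1961:Fri✓ 1962:Sat 1963:Sun 1964:Tue 1965:Wed 1966:Thu✓ 1967:Fri✓ 1968:Sun
Years with five Fridays: 1921, 1922, 1927, 1932, 1933, 1938, 1939, 1944, 1949, 1950, 1955, 1960, 1961, 1966, 1967 → 15.

15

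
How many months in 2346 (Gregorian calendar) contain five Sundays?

4

A month of length L has five Sundays iff its first Sunday is on day ≤ L−28 (so day 1–3 in a 31-day month, 1–2 in a 30-day month, day 1 in a leap February).
Checking each month of 2346: Jan starts Tue (31d); Feb starts Fri (28d); Mar starts Fri (31d) ✓; Apr starts Mon (30d); May starts Wed (31d); Jun starts Sat (30d) ✓; Jul starts Mon (31d); Aug starts Thu (31d); Sep starts Sun (30d) ✓; Oct starts Tue (31d); Nov starts Fri (30d); Dec starts Sun (31d) ✓.
Five-Sunday months: March, June, September, December → 4.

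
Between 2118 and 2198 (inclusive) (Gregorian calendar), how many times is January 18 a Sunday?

Track January 18's weekday year by year (advancing +1, or +2 across a Feb 29):
  2118: Tue  2119: Wed (+1)  2120: Thu (+1)  2121: Sat (+2)  2122: Sun (+1) ✓
  2123: Mon (+1)  2124: Tue (+1)  2125: Thu (+2)  2126: Fri (+1)  2127: Sat (+1)
  2128: Sun (+1) ✓  2129: Tue (+2)  2130: Wed (+1)  2131: Thu (+1)  … (53 more years) …
  2185: Tue (+2)  2186: Wed (+1)  2187: Thu (+1)  2188: Fri (+1)  2189: Sun (+2) ✓
  2190: Mon (+1)  2191: Tue (+1)  2192: Wed (+1)  2193: Fri (+2)  2194: Sat (+1)
  2195: Sun (+1) ✓  2196: Mon (+1)  2197: Wed (+2)  2198: Thu (+1)
Sunday years: 2122, 2128, 2133, 2139, 2150, 2156, 2161, 2167, 2178, 2184, 2189, 2195 — 12 in total.

12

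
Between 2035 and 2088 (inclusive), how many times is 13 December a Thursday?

Track 13 December's weekday year by year (advancing +1, or +2 across a Feb 29):
  2035: Thu ✓  2036: Sat (+2)  2037: Sun (+1)  2038: Mon (+1)  2039: Tue (+1)
  2040: Thu (+2) ✓  2041: Fri (+1)  2042: Sat (+1)  2043: Sun (+1)  2044: Tue (+2)
  2045: Wed (+1)  2046: Thu (+1) ✓  2047: Fri (+1)  2048: Sun (+2)  … (26 more years) …
  2075: Fri (+1)  2076: Sun (+2)  2077: Mon (+1)  2078: Tue (+1)  2079: Wed (+1)
  2080: Fri (+2)  2081: Sat (+1)  2082: Sun (+1)  2083: Mon (+1)  2084: Wed (+2)
  2085: Thu (+1) ✓  2086: Fri (+1)  2087: Sat (+1)  2088: Mon (+2)
Thursday years: 2035, 2040, 2046, 2057, 2063, 2068, 2074, 2085 — 8 in total.

8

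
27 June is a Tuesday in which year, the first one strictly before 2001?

From one year to the next, a fixed date's weekday advances by 1, or by 2 when a Feb 29 lies between the two dates.
2001: June 27 is Wednesday.
2000: Tuesday (−1)
27 June falls on a Tuesday in 2000.

2000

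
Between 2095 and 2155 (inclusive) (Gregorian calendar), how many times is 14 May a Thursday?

9

Track 14 May's weekday year by year (advancing +1, or +2 across a Feb 29):
  2095: Sat  2096: Mon (+2)  2097: Tue (+1)  2098: Wed (+1)  2099: Thu (+1) ✓
  2100: Fri (+1)  2101: Sat (+1)  2102: Sun (+1)  2103: Mon (+1)  2104: Wed (+2)
  2105: Thu (+1) ✓  2106: Fri (+1)  2107: Sat (+1)  2108: Mon (+2)  … (33 more years) …
  2142: Mon (+1)  2143: Tue (+1)  2144: Thu (+2) ✓  2145: Fri (+1)  2146: Sat (+1)
  2147: Sun (+1)  2148: Tue (+2)  2149: Wed (+1)  2150: Thu (+1) ✓  2151: Fri (+1)
  2152: Sun (+2)  2153: Mon (+1)  2154: Tue (+1)  2155: Wed (+1)
Thursday years: 2099, 2105, 2111, 2116, 2122, 2133, 2139, 2144, 2150 — 9 in total.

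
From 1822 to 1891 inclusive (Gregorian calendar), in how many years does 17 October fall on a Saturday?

Track 17 October's weekday year by year (advancing +1, or +2 across a Feb 29):
  1822: Thu  1823: Fri (+1)  1824: Sun (+2)  1825: Mon (+1)  1826: Tue (+1)
  1827: Wed (+1)  1828: Fri (+2)  1829: Sat (+1) ✓  1830: Sun (+1)  1831: Mon (+1)
  1832: Wed (+2)  1833: Thu (+1)  1834: Fri (+1)  1835: Sat (+1) ✓  … (42 more years) …
  1878: Thu (+1)  1879: Fri (+1)  1880: Sun (+2)  1881: Mon (+1)  1882: Tue (+1)
  1883: Wed (+1)  1884: Fri (+2)  1885: Sat (+1) ✓  1886: Sun (+1)  1887: Mon (+1)
  1888: Wed (+2)  1889: Thu (+1)  1890: Fri (+1)  1891: Sat (+1) ✓
Saturday years: 1829, 1835, 1840, 1846, 1857, 1863, 1868, 1874, 1885, 1891 — 10 in total.

10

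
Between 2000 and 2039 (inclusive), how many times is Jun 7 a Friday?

5

Track Jun 7's weekday year by year (advancing +1, or +2 across a Feb 29):
  2000: Wed  2001: Thu (+1)  2002: Fri (+1) ✓  2003: Sat (+1)  2004: Mon (+2)
  2005: Tue (+1)  2006: Wed (+1)  2007: Thu (+1)  2008: Sat (+2)  2009: Sun (+1)
  2010: Mon (+1)  2011: Tue (+1)  2012: Thu (+2)  2013: Fri (+1) ✓  … (12 more years) …
  2026: Sun (+1)  2027: Mon (+1)  2028: Wed (+2)  2029: Thu (+1)  2030: Fri (+1) ✓
  2031: Sat (+1)  2032: Mon (+2)  2033: Tue (+1)  2034: Wed (+1)  2035: Thu (+1)
  2036: Sat (+2)  2037: Sun (+1)  2038: Mon (+1)  2039: Tue (+1)
Friday years: 2002, 2013, 2019, 2024, 2030 — 5 in total.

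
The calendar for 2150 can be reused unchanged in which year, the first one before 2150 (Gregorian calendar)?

2139

Two years share a calendar iff Jan 1 falls on the same weekday and both are leap or both are common. 2150: Jan 1 is Thursday, common year.
2149: Jan 1 Wednesday, common
2148: Jan 1 Monday, leap
2147: Jan 1 Sunday, common
2146: Jan 1 Saturday, common
2145: Jan 1 Friday, common
2144: Jan 1 Wednesday, leap
2143: Jan 1 Tuesday, common
2142: Jan 1 Monday, common
2141: Jan 1 Sunday, common
2140: Jan 1 Friday, leap
2139: Jan 1 Thursday, common
2139 matches on both conditions.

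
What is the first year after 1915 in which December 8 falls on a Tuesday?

From one year to the next, a fixed date's weekday advances by 1, or by 2 when a Feb 29 lies between the two dates.
1915: December 8 is Wednesday.
1916: Friday (+2)
1917: Saturday (+1)
1918: Sunday (+1)
1919: Monday (+1)
1920: Wednesday (+2)
1921: Thursday (+1)
1922: Friday (+1)
1923: Saturday (+1)
1924: Monday (+2)
1925: Tuesday (+1)
December 8 falls on a Tuesday in 1925.

1925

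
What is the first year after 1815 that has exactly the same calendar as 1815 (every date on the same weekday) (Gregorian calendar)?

Two years share a calendar iff Jan 1 falls on the same weekday and both are leap or both are common. 1815: Jan 1 is Sunday, common year.
1816: Jan 1 Monday, leap
1817: Jan 1 Wednesday, common
1818: Jan 1 Thursday, common
1819: Jan 1 Friday, common
1820: Jan 1 Saturday, leap
1821: Jan 1 Monday, common
1822: Jan 1 Tuesday, common
1823: Jan 1 Wednesday, common
1824: Jan 1 Thursday, leap
1825: Jan 1 Saturday, common
1826: Jan 1 Sunday, common
1826 matches on both conditions.

1826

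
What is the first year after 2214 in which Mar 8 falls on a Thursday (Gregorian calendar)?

2221

From one year to the next, a fixed date's weekday advances by 1, or by 2 when a Feb 29 lies between the two dates.
2214: March 8 is Tuesday.
2215: Wednesday (+1)
2216: Friday (+2)
2217: Saturday (+1)
2218: Sunday (+1)
2219: Monday (+1)
2220: Wednesday (+2)
2221: Thursday (+1)
Mar 8 falls on a Thursday in 2221.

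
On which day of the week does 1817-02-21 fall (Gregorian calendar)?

January 1, 1817 is a Wednesday.
February 21 is day 52 of the year, i.e. 51 days after Jan 1.
51 mod 7 = 2, so advance 2 weekdays from Wednesday: Friday.

Friday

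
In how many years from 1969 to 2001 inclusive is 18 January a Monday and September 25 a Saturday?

Check each year's weekday for 18 January and September 25:
  1969: Sat/Thu  1970: Sun/Fri  1971: Mon/Sat ✓  1972: Tue/Mon  1973: Thu/Tue  1974: Fri/Wed  1975: Sat/Thu  1976: Sun/Sat  1977: Tue/Sun  1978: Wed/Mon  1979: Thu/Tue  1980: Fri/Thu  1981: Sun/Fri  1982: Mon/Sat ✓  …(5 more)…  1988: Mon/Sun  1989: Wed/Mon  1990: Thu/Tue  1991: Fri/Wed  1992: Sat/Fri  1993: Mon/Sat ✓  1994: Tue/Sun  1995: Wed/Mon  1996: Thu/Wed  1997: Sat/Thu  1998: Sun/Fri  1999: Mon/Sat ✓  2000: Tue/Mon  2001: Thu/Tue
Both conditions hold in: 1971, 1982, 1993, 1999 — 4.

4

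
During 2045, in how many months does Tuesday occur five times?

4

A month of length L has five Tuesdays iff its first Tuesday is on day ≤ L−28 (so day 1–3 in a 31-day month, 1–2 in a 30-day month, day 1 in a leap February).
Checking each month of 2045: Jan starts Sun (31d) ✓; Feb starts Wed (28d); Mar starts Wed (31d); Apr starts Sat (30d); May starts Mon (31d) ✓; Jun starts Thu (30d); Jul starts Sat (31d); Aug starts Tue (31d) ✓; Sep starts Fri (30d); Oct starts Sun (31d) ✓; Nov starts Wed (30d); Dec starts Fri (31d).
Five-Tuesday months: January, May, August, October → 4.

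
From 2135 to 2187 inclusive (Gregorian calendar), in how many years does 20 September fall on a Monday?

7

Track 20 September's weekday year by year (advancing +1, or +2 across a Feb 29):
  2135: Tue  2136: Thu (+2)  2137: Fri (+1)  2138: Sat (+1)  2139: Sun (+1)
  2140: Tue (+2)  2141: Wed (+1)  2142: Thu (+1)  2143: Fri (+1)  2144: Sun (+2)
  2145: Mon (+1) ✓  2146: Tue (+1)  2147: Wed (+1)  2148: Fri (+2)  … (25 more years) …
  2174: Tue (+1)  2175: Wed (+1)  2176: Fri (+2)  2177: Sat (+1)  2178: Sun (+1)
  2179: Mon (+1) ✓  2180: Wed (+2)  2181: Thu (+1)  2182: Fri (+1)  2183: Sat (+1)
  2184: Mon (+2) ✓  2185: Tue (+1)  2186: Wed (+1)  2187: Thu (+1)
Monday years: 2145, 2151, 2156, 2162, 2173, 2179, 2184 — 7 in total.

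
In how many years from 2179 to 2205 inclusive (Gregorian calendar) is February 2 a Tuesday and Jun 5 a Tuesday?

Check each year's weekday for February 2 and Jun 5:
  2179: Tue/Sat  2180: Wed/Mon  2181: Fri/Tue  2182: Sat/Wed  2183: Sun/Thu  2184: Mon/Sat  2185: Wed/Sun  2186: Thu/Mon  2187: Fri/Tue  2188: Sat/Thu  2189: Mon/Fri  2190: Tue/Sat  2191: Wed/Sun  2192: Thu/Tue  2193: Sat/Wed  2194: Sun/Thu  2195: Mon/Fri  2196: Tue/Sun  2197: Thu/Mon  2198: Fri/Tue  2199: Sat/Wed  2200: Sun/Thu  2201: Mon/Fri  2202: Tue/Sat  2203: Wed/Sun  2204: Thu/Tue  2205: Sat/Wed
Both conditions hold in: no year — 0.

0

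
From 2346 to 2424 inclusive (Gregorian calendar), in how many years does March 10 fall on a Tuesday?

Track March 10's weekday year by year (advancing +1, or +2 across a Feb 29):
  2346: Sun  2347: Mon (+1)  2348: Wed (+2)  2349: Thu (+1)  2350: Fri (+1)
  2351: Sat (+1)  2352: Mon (+2)  2353: Tue (+1) ✓  2354: Wed (+1)  2355: Thu (+1)
  2356: Sat (+2)  2357: Sun (+1)  2358: Mon (+1)  2359: Tue (+1) ✓  … (51 more years) …
  2411: Thu (+1)  2412: Sat (+2)  2413: Sun (+1)  2414: Mon (+1)  2415: Tue (+1) ✓
  2416: Thu (+2)  2417: Fri (+1)  2418: Sat (+1)  2419: Sun (+1)  2420: Tue (+2) ✓
  2421: Wed (+1)  2422: Thu (+1)  2423: Fri (+1)  2424: Sun (+2)
Tuesday years: 2353, 2359, 2364, 2370, 2381, 2387, 2392, 2398, 2409, 2415, 2420 — 11 in total.

11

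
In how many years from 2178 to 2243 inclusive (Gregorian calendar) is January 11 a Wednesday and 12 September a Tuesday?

Check each year's weekday for January 11 and 12 September:
  2178: Sun/Sat  2179: Mon/Sun  2180: Tue/Tue  2181: Thu/Wed  2182: Fri/Thu  2183: Sat/Fri  2184: Sun/Sun  2185: Tue/Mon  2186: Wed/Tue ✓  2187: Thu/Wed  2188: Fri/Fri  2189: Sun/Sat  2190: Mon/Sun  2191: Tue/Mon  …(38 more)…  2230: Mon/Sun  2231: Tue/Mon  2232: Wed/Wed  2233: Fri/Thu  2234: Sat/Fri  2235: Sun/Sat  2236: Mon/Mon  2237: Wed/Tue ✓  2238: Thu/Wed  2239: Fri/Thu  2240: Sat/Sat  2241: Mon/Sun  2242: Tue/Mon  2243: Wed/Tue ✓
Both conditions hold in: 2186, 2197, 2209, 2215, 2226, 2237, 2243 — 7.

7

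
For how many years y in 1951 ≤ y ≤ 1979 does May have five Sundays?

12

May has 31 days; it has five Sundays when Sunday falls among the first (month-length − 28) days — i.e. when May 1 is one of Sunday/Saturday/Friday.
May 1 by year: 1951:Tue 1952:Thu 1953:Fri✓ 1954:Sat✓ 1955:Sun✓ 1956:Tue 1957:Wed 1958:Thu 1959:Fri✓ 1960:Sun✓ 1961:Mon 1962:Tue 1963:Wed 1964:Fri✓ 1965:Sat✓ 1966:Sun✓ 1967:Mon 1968:Wed 1969:Thu 1970:Fri✓ 1971:Sat✓ 1972:Mon 1973:Tue 1974:Wed 1975:Thu 1976:Sat✓ 1977:Sun✓ 1978:Mon 1979:Tue
Years with five Sundays: 1953, 1954, 1955, 1959, 1960, 1964, 1965, 1966, 1970, 1971, 1976, 1977 → 12.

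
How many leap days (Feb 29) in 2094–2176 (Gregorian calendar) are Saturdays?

Leap years in 2094–2176: 20 of them.
Feb 29 weekday advances by 5 (mod 7) from one leap year to the next four years later (or differs when a century non-leap intervenes).
Leap-day weekdays: 2096:Wed 2104:Fri 2108:Wed 2112:Mon 2116:Sat✓ 2120:Thu 2124:Tue 2128:Sun 2132:Fri 2136:Wed 2140:Mon 2144:Sat✓ 2148:Thu 2152:Tue 2156:Sun 2160:Fri 2164:Wed 2168:Mon 2172:Sat✓ 2176:Thu
Saturday: 2116, 2144, 2172 → 3.

3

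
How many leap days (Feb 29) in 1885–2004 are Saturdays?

Leap years in 1885–2004: 29 of them.
Feb 29 weekday advances by 5 (mod 7) from one leap year to the next four years later (or differs when a century non-leap intervenes).
Leap-day weekdays: 1888:Wed 1892:Mon 1896:Sat✓ 1904:Mon 1908:Sat✓ 1912:Thu 1916:Tue 1920:Sun 1924:Fri 1928:Wed 1932:Mon 1936:Sat✓ 1940:Thu …(3 more)… 1956:Wed 1960:Mon 1964:Sat✓ 1968:Thu 1972:Tue 1976:Sun 1980:Fri 1984:Wed 1988:Mon 1992:Sat✓ 1996:Thu 2000:Tue 2004:Sun
Saturday: 1896, 1908, 1936, 1964, 1992 → 5.

5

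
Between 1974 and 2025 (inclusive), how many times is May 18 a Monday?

Track May 18's weekday year by year (advancing +1, or +2 across a Feb 29):
  1974: Sat  1975: Sun (+1)  1976: Tue (+2)  1977: Wed (+1)  1978: Thu (+1)
  1979: Fri (+1)  1980: Sun (+2)  1981: Mon (+1) ✓  1982: Tue (+1)  1983: Wed (+1)
  1984: Fri (+2)  1985: Sat (+1)  1986: Sun (+1)  1987: Mon (+1) ✓  … (24 more years) …
  2012: Fri (+2)  2013: Sat (+1)  2014: Sun (+1)  2015: Mon (+1) ✓  2016: Wed (+2)
  2017: Thu (+1)  2018: Fri (+1)  2019: Sat (+1)  2020: Mon (+2) ✓  2021: Tue (+1)
  2022: Wed (+1)  2023: Thu (+1)  2024: Sat (+2)  2025: Sun (+1)
Monday years: 1981, 1987, 1992, 1998, 2009, 2015, 2020 — 7 in total.

7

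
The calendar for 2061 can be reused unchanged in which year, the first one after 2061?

Two years share a calendar iff Jan 1 falls on the same weekday and both are leap or both are common. 2061: Jan 1 is Saturday, common year.
2062: Jan 1 Sunday, common
2063: Jan 1 Monday, common
2064: Jan 1 Tuesday, leap
2065: Jan 1 Thursday, common
2066: Jan 1 Friday, common
2067: Jan 1 Saturday, common
2067 matches on both conditions.

2067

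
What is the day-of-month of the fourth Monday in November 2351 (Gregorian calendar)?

November 1, 2351 is a Thursday, so the first Monday is the 5th.
The fourth Monday is 5 + 21 = 26.

26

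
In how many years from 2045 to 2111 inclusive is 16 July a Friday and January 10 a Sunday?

Check each year's weekday for 16 July and January 10:
  2045: Sun/Tue  2046: Mon/Wed  2047: Tue/Thu  2048: Thu/Fri  2049: Fri/Sun ✓  2050: Sat/Mon  2051: Sun/Tue  2052: Tue/Wed  2053: Wed/Fri  2054: Thu/Sat  2055: Fri/Sun ✓  2056: Sun/Mon  2057: Mon/Wed  2058: Tue/Thu  …(39 more)…  2098: Wed/Fri  2099: Thu/Sat  2100: Fri/Sun ✓  2101: Sat/Mon  2102: Sun/Tue  2103: Mon/Wed  2104: Wed/Thu  2105: Thu/Sat  2106: Fri/Sun ✓  2107: Sat/Mon  2108: Mon/Tue  2109: Tue/Thu  2110: Wed/Fri  2111: Thu/Sat
Both conditions hold in: 2049, 2055, 2066, 2077, 2083, 2094, 2100, 2106 — 8.

8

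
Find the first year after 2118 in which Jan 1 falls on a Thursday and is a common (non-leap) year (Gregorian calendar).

2122

Jan 1 advances by 2 weekdays after a leap year and by 1 after a common year.
2118: Jan 1 is Saturday.
2119: Sunday
2120: Monday (leap)
2121: Wednesday
2122: Thursday
2122 begins on a Thursday and is a common year.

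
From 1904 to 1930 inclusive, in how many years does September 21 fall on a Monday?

Track September 21's weekday year by year (advancing +1, or +2 across a Feb 29):
  1904: Wed  1905: Thu (+1)  1906: Fri (+1)  1907: Sat (+1)  1908: Mon (+2) ✓
  1909: Tue (+1)  1910: Wed (+1)  1911: Thu (+1)  1912: Sat (+2)  1913: Sun (+1)
  1914: Mon (+1) ✓  1915: Tue (+1)  1916: Thu (+2)  1917: Fri (+1)  1918: Sat (+1)
  1919: Sun (+1)  1920: Tue (+2)  1921: Wed (+1)  1922: Thu (+1)  1923: Fri (+1)
  1924: Sun (+2)  1925: Mon (+1) ✓  1926: Tue (+1)  1927: Wed (+1)  1928: Fri (+2)
  1929: Sat (+1)  1930: Sun (+1)
Monday years: 1908, 1914, 1925 — 3 in total.

3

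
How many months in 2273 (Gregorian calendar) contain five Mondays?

4

A month of length L has five Mondays iff its first Monday is on day ≤ L−28 (so day 1–3 in a 31-day month, 1–2 in a 30-day month, day 1 in a leap February).
Checking each month of 2273: Jan starts Wed (31d); Feb starts Sat (28d); Mar starts Sat (31d) ✓; Apr starts Tue (30d); May starts Thu (31d); Jun starts Sun (30d) ✓; Jul starts Tue (31d); Aug starts Fri (31d); Sep starts Mon (30d) ✓; Oct starts Wed (31d); Nov starts Sat (30d); Dec starts Mon (31d) ✓.
Five-Monday months: March, June, September, December → 4.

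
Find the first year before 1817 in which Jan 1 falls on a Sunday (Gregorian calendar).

1815

Jan 1 advances by 2 weekdays after a leap year and by 1 after a common year.
1817: Jan 1 is Wednesday.
1816: Monday (leap)
1815: Sunday
1815 begins on a Sunday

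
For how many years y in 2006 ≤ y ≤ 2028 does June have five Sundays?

June has 30 days; it has five Sundays when Sunday falls among the first (month-length − 28) days — i.e. when June 1 is one of Sunday/Saturday.
June 1 by year: 2006:Thu 2007:Fri 2008:Sun✓ 2009:Mon 2010:Tue 2011:Wed 2012:Fri 2013:Sat✓ 2014:Sun✓ 2015:Mon 2016:Wed 2017:Thu 2018:Fri 2019:Sat✓ 2020:Mon 2021:Tue 2022:Wed 2023:Thu 2024:Sat✓ 2025:Sun✓ 2026:Mon 2027:Tue 2028:Thu
Years with five Sundays: 2008, 2013, 2014, 2019, 2024, 2025 → 6.

6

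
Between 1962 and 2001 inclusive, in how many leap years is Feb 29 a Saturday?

2

Leap years in 1962–2001: 10 of them.
Feb 29 weekday advances by 5 (mod 7) from one leap year to the next four years later (or differs when a century non-leap intervenes).
Leap-day weekdays: 1964:Sat✓ 1968:Thu 1972:Tue 1976:Sun 1980:Fri 1984:Wed 1988:Mon 1992:Sat✓ 1996:Thu 2000:Tue
Saturday: 1964, 1992 → 2.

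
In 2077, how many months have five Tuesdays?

A month of length L has five Tuesdays iff its first Tuesday is on day ≤ L−28 (so day 1–3 in a 31-day month, 1–2 in a 30-day month, day 1 in a leap February).
Checking each month of 2077: Jan starts Fri (31d); Feb starts Mon (28d); Mar starts Mon (31d) ✓; Apr starts Thu (30d); May starts Sat (31d); Jun starts Tue (30d) ✓; Jul starts Thu (31d); Aug starts Sun (31d) ✓; Sep starts Wed (30d); Oct starts Fri (31d); Nov starts Mon (30d) ✓; Dec starts Wed (31d).
Five-Tuesday months: March, June, August, November → 4.

4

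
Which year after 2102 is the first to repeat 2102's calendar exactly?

Two years share a calendar iff Jan 1 falls on the same weekday and both are leap or both are common. 2102: Jan 1 is Sunday, common year.
2103: Jan 1 Monday, common
2104: Jan 1 Tuesday, leap
2105: Jan 1 Thursday, common
2106: Jan 1 Friday, common
2107: Jan 1 Saturday, common
2108: Jan 1 Sunday, leap
2109: Jan 1 Tuesday, common
2110: Jan 1 Wednesday, common
2111: Jan 1 Thursday, common
2112: Jan 1 Friday, leap
2113: Jan 1 Sunday, common
2113 matches on both conditions.

2113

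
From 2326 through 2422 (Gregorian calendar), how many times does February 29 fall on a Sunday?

Leap years in 2326–2422: 24 of them.
Feb 29 weekday advances by 5 (mod 7) from one leap year to the next four years later (or differs when a century non-leap intervenes).
Leap-day weekdays: 2328:Wed 2332:Mon 2336:Sat 2340:Thu 2344:Tue 2348:Sun✓ 2352:Fri 2356:Wed 2360:Mon 2364:Sat 2368:Thu 2372:Tue 2376:Sun✓ 2380:Fri 2384:Wed 2388:Mon 2392:Sat 2396:Thu 2400:Tue 2404:Sun✓ 2408:Fri 2412:Wed 2416:Mon 2420:Sat
Sunday: 2348, 2376, 2404 → 3.

3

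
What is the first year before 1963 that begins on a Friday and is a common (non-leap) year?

Jan 1 advances by 2 weekdays after a leap year and by 1 after a common year.
1963: Jan 1 is Tuesday.
1962: Monday
1961: Sunday
1960: Friday (leap)
1959: Thursday
1958: Wednesday
1957: Tuesday
1956: Sunday (leap)
1955: Saturday
1954: Friday
1954 begins on a Friday and is a common year.

1954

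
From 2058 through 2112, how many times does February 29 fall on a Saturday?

1

Leap years in 2058–2112: 13 of them.
Feb 29 weekday advances by 5 (mod 7) from one leap year to the next four years later (or differs when a century non-leap intervenes).
Leap-day weekdays: 2060:Sun 2064:Fri 2068:Wed 2072:Mon 2076:Sat✓ 2080:Thu 2084:Tue 2088:Sun 2092:Fri 2096:Wed 2104:Fri 2108:Wed 2112:Mon
Saturday: 2076 → 1.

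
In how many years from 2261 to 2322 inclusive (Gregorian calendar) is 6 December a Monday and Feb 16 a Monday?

Check each year's weekday for 6 December and Feb 16:
  2261: Fri/Sat  2262: Sat/Sun  2263: Sun/Mon  2264: Tue/Tue  2265: Wed/Thu  2266: Thu/Fri  2267: Fri/Sat  2268: Sun/Sun  2269: Mon/Tue  2270: Tue/Wed  2271: Wed/Thu  2272: Fri/Fri  2273: Sat/Sun  2274: Sun/Mon  …(34 more)…  2309: Mon/Tue  2310: Tue/Wed  2311: Wed/Thu  2312: Fri/Fri  2313: Sat/Sun  2314: Sun/Mon  2315: Mon/Tue  2316: Wed/Wed  2317: Thu/Fri  2318: Fri/Sat  2319: Sat/Sun  2320: Mon/Mon ✓  2321: Tue/Wed  2322: Wed/Thu
Both conditions hold in: 2280, 2320 — 2.

2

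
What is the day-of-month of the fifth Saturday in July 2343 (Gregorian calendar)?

31

July 1, 2343 is a Thursday, so the first Saturday is the 3rd.
The fifth Saturday is 3 + 28 = 31.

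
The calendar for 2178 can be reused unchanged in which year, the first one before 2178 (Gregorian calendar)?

Two years share a calendar iff Jan 1 falls on the same weekday and both are leap or both are common. 2178: Jan 1 is Thursday, common year.
2177: Jan 1 Wednesday, common
2176: Jan 1 Monday, leap
2175: Jan 1 Sunday, common
2174: Jan 1 Saturday, common
2173: Jan 1 Friday, common
2172: Jan 1 Wednesday, leap
2171: Jan 1 Tuesday, common
2170: Jan 1 Monday, common
2169: Jan 1 Sunday, common
2168: Jan 1 Friday, leap
2167: Jan 1 Thursday, common
2167 matches on both conditions.

2167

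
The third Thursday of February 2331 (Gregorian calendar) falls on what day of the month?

19

February 1, 2331 is a Sunday, so the first Thursday is the 5th.
The third Thursday is 5 + 14 = 19.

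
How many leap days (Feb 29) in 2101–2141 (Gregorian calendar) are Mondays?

2

Leap years in 2101–2141: 10 of them.
Feb 29 weekday advances by 5 (mod 7) from one leap year to the next four years later (or differs when a century non-leap intervenes).
Leap-day weekdays: 2104:Fri 2108:Wed 2112:Mon✓ 2116:Sat 2120:Thu 2124:Tue 2128:Sun 2132:Fri 2136:Wed 2140:Mon✓
Monday: 2112, 2140 → 2.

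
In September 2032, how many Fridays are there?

September 2032 has 30 days and begins on Wednesday.
The first Friday is September 3.
Fridays fall on 3, 10, 17, 24 — that's 4.

4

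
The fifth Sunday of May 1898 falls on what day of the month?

May 1, 1898 is a Sunday, so the first Sunday is the 1st.
The fifth Sunday is 1 + 28 = 29.

29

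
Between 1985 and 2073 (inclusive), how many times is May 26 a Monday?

13

Track May 26's weekday year by year (advancing +1, or +2 across a Feb 29):
  1985: Sun  1986: Mon (+1) ✓  1987: Tue (+1)  1988: Thu (+2)  1989: Fri (+1)
  1990: Sat (+1)  1991: Sun (+1)  1992: Tue (+2)  1993: Wed (+1)  1994: Thu (+1)
  1995: Fri (+1)  1996: Sun (+2)  1997: Mon (+1) ✓  1998: Tue (+1)  … (61 more years) …
  2060: Wed (+2)  2061: Thu (+1)  2062: Fri (+1)  2063: Sat (+1)  2064: Mon (+2) ✓
  2065: Tue (+1)  2066: Wed (+1)  2067: Thu (+1)  2068: Sat (+2)  2069: Sun (+1)
  2070: Mon (+1) ✓  2071: Tue (+1)  2072: Thu (+2)  2073: Fri (+1)
Monday years: 1986, 1997, 2003, 2008, 2014, 2025, 2031, 2036, 2042, 2053, 2059, 2064, 2070 — 13 in total.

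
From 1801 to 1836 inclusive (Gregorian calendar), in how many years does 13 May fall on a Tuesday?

Track 13 May's weekday year by year (advancing +1, or +2 across a Feb 29):
  1801: Wed  1802: Thu (+1)  1803: Fri (+1)  1804: Sun (+2)  1805: Mon (+1)
  1806: Tue (+1) ✓  1807: Wed (+1)  1808: Fri (+2)  1809: Sat (+1)  1810: Sun (+1)
  1811: Mon (+1)  1812: Wed (+2)  1813: Thu (+1)  1814: Fri (+1)  … (8 more years) …
  1823: Tue (+1) ✓  1824: Thu (+2)  1825: Fri (+1)  1826: Sat (+1)  1827: Sun (+1)
  1828: Tue (+2) ✓  1829: Wed (+1)  1830: Thu (+1)  1831: Fri (+1)  1832: Sun (+2)
  1833: Mon (+1)  1834: Tue (+1) ✓  1835: Wed (+1)  1836: Fri (+2)
Tuesday years: 1806, 1817, 1823, 1828, 1834 — 5 in total.

5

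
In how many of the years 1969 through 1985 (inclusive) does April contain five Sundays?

5

April has 30 days; it has five Sundays when Sunday falls among the first (month-length − 28) days — i.e. when April 1 is one of Sunday/Saturday.
April 1 by year: 1969:Tue 1970:Wed 1971:Thu 1972:Sat✓ 1973:Sun✓ 1974:Mon 1975:Tue 1976:Thu 1977:Fri 1978:Sat✓ 1979:Sun✓ 1980:Tue 1981:Wed 1982:Thu 1983:Fri 1984:Sun✓ 1985:Mon
Years with five Sundays: 1972, 1973, 1978, 1979, 1984 → 5.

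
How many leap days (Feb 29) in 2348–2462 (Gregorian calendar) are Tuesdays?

Leap years in 2348–2462: 29 of them.
Feb 29 weekday advances by 5 (mod 7) from one leap year to the next four years later (or differs when a century non-leap intervenes).
Leap-day weekdays: 2348:Sun 2352:Fri 2356:Wed 2360:Mon 2364:Sat 2368:Thu 2372:Tue✓ 2376:Sun 2380:Fri 2384:Wed 2388:Mon 2392:Sat 2396:Thu …(3 more)… 2412:Wed 2416:Mon 2420:Sat 2424:Thu 2428:Tue✓ 2432:Sun 2436:Fri 2440:Wed 2444:Mon 2448:Sat 2452:Thu 2456:Tue✓ 2460:Sun
Tuesday: 2372, 2400, 2428, 2456 → 4.

4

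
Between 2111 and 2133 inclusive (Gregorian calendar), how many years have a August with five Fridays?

August has 31 days; it has five Fridays when Friday falls among the first (month-length − 28) days — i.e. when August 1 is one of Friday/Thursday/Wednesday.
August 1 by year: 2111:Sat 2112:Mon 2113:Tue 2114:Wed✓ 2115:Thu✓ 2116:Sat 2117:Sun 2118:Mon 2119:Tue 2120:Thu✓ 2121:Fri✓ 2122:Sat 2123:Sun 2124:Tue 2125:Wed✓ 2126:Thu✓ 2127:Fri✓ 2128:Sun 2129:Mon 2130:Tue 2131:Wed✓ 2132:Fri✓ 2133:Sat
Years with five Fridays: 2114, 2115, 2120, 2121, 2125, 2126, 2127, 2131, 2132 → 9.

9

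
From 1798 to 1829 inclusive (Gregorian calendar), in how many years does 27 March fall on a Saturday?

Track 27 March's weekday year by year (advancing +1, or +2 across a Feb 29):
  1798: Tue  1799: Wed (+1)  1800: Thu (+1)  1801: Fri (+1)  1802: Sat (+1) ✓
  1803: Sun (+1)  1804: Tue (+2)  1805: Wed (+1)  1806: Thu (+1)  1807: Fri (+1)
  1808: Sun (+2)  1809: Mon (+1)  1810: Tue (+1)  1811: Wed (+1)  … (4 more years) …
  1816: Wed (+2)  1817: Thu (+1)  1818: Fri (+1)  1819: Sat (+1) ✓  1820: Mon (+2)
  1821: Tue (+1)  1822: Wed (+1)  1823: Thu (+1)  1824: Sat (+2) ✓  1825: Sun (+1)
  1826: Mon (+1)  1827: Tue (+1)  1828: Thu (+2)  1829: Fri (+1)
Saturday years: 1802, 1813, 1819, 1824 — 4 in total.

4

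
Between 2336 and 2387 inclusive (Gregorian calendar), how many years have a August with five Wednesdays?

21

August has 31 days; it has five Wednesdays when Wednesday falls among the first (month-length − 28) days — i.e. when August 1 is one of Wednesday/Tuesday/Monday.
August 1 by year: 2336:Sat 2337:Sun 2338:Mon✓ 2339:Tue✓ 2340:Thu 2341:Fri 2342:Sat 2343:Sun 2344:Tue✓ 2345:Wed✓ 2346:Thu 2347:Fri 2348:Sun 2349:Mon✓ 2350:Tue✓ …(22 more)… 2373:Wed✓ 2374:Thu 2375:Fri 2376:Sun 2377:Mon✓ 2378:Tue✓ 2379:Wed✓ 2380:Fri 2381:Sat 2382:Sun 2383:Mon✓ 2384:Wed✓ 2385:Thu 2386:Fri 2387:Sat
Years with five Wednesdays: 2338, 2339, 2344, 2345, 2349, 2350, 2351, 2355, 2356, 2360, 2361, 2362, 2366, 2367, 2372, 2373, 2377, 2378, 2379, 2383, 2384 → 21.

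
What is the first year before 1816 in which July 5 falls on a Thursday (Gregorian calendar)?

1810

From one year to the next, a fixed date's weekday advances by 1, or by 2 when a Feb 29 lies between the two dates.
1816: July 5 is Friday.
1815: Wednesday (−2)
1814: Tuesday (−1)
1813: Monday (−1)
1812: Sunday (−1)
1811: Friday (−2)
1810: Thursday (−1)
July 5 falls on a Thursday in 1810.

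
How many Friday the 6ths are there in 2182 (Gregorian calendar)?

Check the 6th of each month of 2182: Jan 6: Sun, Feb 6: Wed, Mar 6: Wed, Apr 6: Sat, May 6: Mon, Jun 6: Thu, Jul 6: Sat, Aug 6: Tue, Sep 6: Fri, Oct 6: Sun, Nov 6: Wed, Dec 6: Fri.
Friday occurs in September, December — 2 months.

2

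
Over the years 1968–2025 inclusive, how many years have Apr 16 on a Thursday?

8

Track Apr 16's weekday year by year (advancing +1, or +2 across a Feb 29):
  1968: Tue  1969: Wed (+1)  1970: Thu (+1) ✓  1971: Fri (+1)  1972: Sun (+2)
  1973: Mon (+1)  1974: Tue (+1)  1975: Wed (+1)  1976: Fri (+2)  1977: Sat (+1)
  1978: Sun (+1)  1979: Mon (+1)  1980: Wed (+2)  1981: Thu (+1) ✓  … (30 more years) …
  2012: Mon (+2)  2013: Tue (+1)  2014: Wed (+1)  2015: Thu (+1) ✓  2016: Sat (+2)
  2017: Sun (+1)  2018: Mon (+1)  2019: Tue (+1)  2020: Thu (+2) ✓  2021: Fri (+1)
  2022: Sat (+1)  2023: Sun (+1)  2024: Tue (+2)  2025: Wed (+1)
Thursday years: 1970, 1981, 1987, 1992, 1998, 2009, 2015, 2020 — 8 in total.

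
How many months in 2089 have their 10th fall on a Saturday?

2

Check the 10th of each month of 2089: Jan 10: Mon, Feb 10: Thu, Mar 10: Thu, Apr 10: Sun, May 10: Tue, Jun 10: Fri, Jul 10: Sun, Aug 10: Wed, Sep 10: Sat, Oct 10: Mon, Nov 10: Thu, Dec 10: Sat.
Saturday occurs in September, December — 2 months.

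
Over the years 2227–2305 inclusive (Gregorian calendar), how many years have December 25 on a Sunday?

12

Track December 25's weekday year by year (advancing +1, or +2 across a Feb 29):
  2227: Tue  2228: Thu (+2)  2229: Fri (+1)  2230: Sat (+1)  2231: Sun (+1) ✓
  2232: Tue (+2)  2233: Wed (+1)  2234: Thu (+1)  2235: Fri (+1)  2236: Sun (+2) ✓
  2237: Mon (+1)  2238: Tue (+1)  2239: Wed (+1)  2240: Fri (+2)  … (51 more years) …
  2292: Sun (+2) ✓  2293: Mon (+1)  2294: Tue (+1)  2295: Wed (+1)  2296: Fri (+2)
  2297: Sat (+1)  2298: Sun (+1) ✓  2299: Mon (+1)  2300: Tue (+1)  2301: Wed (+1)
  2302: Thu (+1)  2303: Fri (+1)  2304: Sun (+2) ✓  2305: Mon (+1)
Sunday years: 2231, 2236, 2242, 2253, 2259, 2264, 2270, 2281, 2287, 2292, 2298, 2304 — 12 in total.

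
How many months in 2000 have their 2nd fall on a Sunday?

3

Check the 2nd of each month of 2000: Jan 2: Sun, Feb 2: Wed, Mar 2: Thu, Apr 2: Sun, May 2: Tue, Jun 2: Fri, Jul 2: Sun, Aug 2: Wed, Sep 2: Sat, Oct 2: Mon, Nov 2: Thu, Dec 2: Sat.
Sunday occurs in January, April, July — 3 months.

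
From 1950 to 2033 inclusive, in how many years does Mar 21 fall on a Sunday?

Track Mar 21's weekday year by year (advancing +1, or +2 across a Feb 29):
  1950: Tue  1951: Wed (+1)  1952: Fri (+2)  1953: Sat (+1)  1954: Sun (+1) ✓
  1955: Mon (+1)  1956: Wed (+2)  1957: Thu (+1)  1958: Fri (+1)  1959: Sat (+1)
  1960: Mon (+2)  1961: Tue (+1)  1962: Wed (+1)  1963: Thu (+1)  … (56 more years) …
  2020: Sat (+2)  2021: Sun (+1) ✓  2022: Mon (+1)  2023: Tue (+1)  2024: Thu (+2)
  2025: Fri (+1)  2026: Sat (+1)  2027: Sun (+1) ✓  2028: Tue (+2)  2029: Wed (+1)
  2030: Thu (+1)  2031: Fri (+1)  2032: Sun (+2) ✓  2033: Mon (+1)
Sunday years: 1954, 1965, 1971, 1976, 1982, 1993, 1999, 2004, 2010, 2021, 2027, 2032 — 12 in total.

12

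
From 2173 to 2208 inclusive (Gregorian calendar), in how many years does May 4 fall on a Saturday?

5

Track May 4's weekday year by year (advancing +1, or +2 across a Feb 29):
  2173: Tue  2174: Wed (+1)  2175: Thu (+1)  2176: Sat (+2) ✓  2177: Sun (+1)
  2178: Mon (+1)  2179: Tue (+1)  2180: Thu (+2)  2181: Fri (+1)  2182: Sat (+1) ✓
  2183: Sun (+1)  2184: Tue (+2)  2185: Wed (+1)  2186: Thu (+1)  … (8 more years) …
  2195: Mon (+1)  2196: Wed (+2)  2197: Thu (+1)  2198: Fri (+1)  2199: Sat (+1) ✓
  2200: Sun (+1)  2201: Mon (+1)  2202: Tue (+1)  2203: Wed (+1)  2204: Fri (+2)
  2205: Sat (+1) ✓  2206: Sun (+1)  2207: Mon (+1)  2208: Wed (+2)
Saturday years: 2176, 2182, 2193, 2199, 2205 — 5 in total.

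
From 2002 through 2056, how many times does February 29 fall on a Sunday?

Leap years in 2002–2056: 14 of them.
Feb 29 weekday advances by 5 (mod 7) from one leap year to the next four years later (or differs when a century non-leap intervenes).
Leap-day weekdays: 2004:Sun✓ 2008:Fri 2012:Wed 2016:Mon 2020:Sat 2024:Thu 2028:Tue 2032:Sun✓ 2036:Fri 2040:Wed 2044:Mon 2048:Sat 2052:Thu 2056:Tue
Sunday: 2004, 2032 → 2.

2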